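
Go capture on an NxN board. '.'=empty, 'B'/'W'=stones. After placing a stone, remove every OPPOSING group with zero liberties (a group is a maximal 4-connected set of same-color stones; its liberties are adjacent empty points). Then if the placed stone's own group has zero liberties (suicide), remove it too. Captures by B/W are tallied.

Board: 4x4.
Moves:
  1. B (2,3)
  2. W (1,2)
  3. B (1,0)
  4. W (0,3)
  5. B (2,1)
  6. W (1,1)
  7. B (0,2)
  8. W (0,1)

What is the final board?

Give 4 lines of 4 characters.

Answer: .W.W
BWW.
.B.B
....

Derivation:
Move 1: B@(2,3) -> caps B=0 W=0
Move 2: W@(1,2) -> caps B=0 W=0
Move 3: B@(1,0) -> caps B=0 W=0
Move 4: W@(0,3) -> caps B=0 W=0
Move 5: B@(2,1) -> caps B=0 W=0
Move 6: W@(1,1) -> caps B=0 W=0
Move 7: B@(0,2) -> caps B=0 W=0
Move 8: W@(0,1) -> caps B=0 W=1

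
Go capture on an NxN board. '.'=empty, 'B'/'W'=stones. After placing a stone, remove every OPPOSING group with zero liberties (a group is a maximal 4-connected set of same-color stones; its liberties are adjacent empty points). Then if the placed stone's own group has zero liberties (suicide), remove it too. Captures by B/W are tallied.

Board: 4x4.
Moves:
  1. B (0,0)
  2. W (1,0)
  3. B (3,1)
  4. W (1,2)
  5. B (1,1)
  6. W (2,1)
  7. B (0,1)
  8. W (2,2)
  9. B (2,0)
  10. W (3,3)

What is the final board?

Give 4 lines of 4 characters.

Move 1: B@(0,0) -> caps B=0 W=0
Move 2: W@(1,0) -> caps B=0 W=0
Move 3: B@(3,1) -> caps B=0 W=0
Move 4: W@(1,2) -> caps B=0 W=0
Move 5: B@(1,1) -> caps B=0 W=0
Move 6: W@(2,1) -> caps B=0 W=0
Move 7: B@(0,1) -> caps B=0 W=0
Move 8: W@(2,2) -> caps B=0 W=0
Move 9: B@(2,0) -> caps B=1 W=0
Move 10: W@(3,3) -> caps B=1 W=0

Answer: BB..
.BW.
BWW.
.B.W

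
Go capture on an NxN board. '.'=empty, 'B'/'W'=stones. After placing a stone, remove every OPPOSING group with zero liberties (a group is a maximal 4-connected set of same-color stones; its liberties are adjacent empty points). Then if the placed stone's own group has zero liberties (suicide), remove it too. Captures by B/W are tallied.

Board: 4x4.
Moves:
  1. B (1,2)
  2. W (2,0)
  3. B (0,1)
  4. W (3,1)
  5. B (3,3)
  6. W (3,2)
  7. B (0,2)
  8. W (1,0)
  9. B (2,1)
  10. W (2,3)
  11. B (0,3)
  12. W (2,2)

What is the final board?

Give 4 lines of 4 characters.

Move 1: B@(1,2) -> caps B=0 W=0
Move 2: W@(2,0) -> caps B=0 W=0
Move 3: B@(0,1) -> caps B=0 W=0
Move 4: W@(3,1) -> caps B=0 W=0
Move 5: B@(3,3) -> caps B=0 W=0
Move 6: W@(3,2) -> caps B=0 W=0
Move 7: B@(0,2) -> caps B=0 W=0
Move 8: W@(1,0) -> caps B=0 W=0
Move 9: B@(2,1) -> caps B=0 W=0
Move 10: W@(2,3) -> caps B=0 W=1
Move 11: B@(0,3) -> caps B=0 W=1
Move 12: W@(2,2) -> caps B=0 W=1

Answer: .BBB
W.B.
WBWW
.WW.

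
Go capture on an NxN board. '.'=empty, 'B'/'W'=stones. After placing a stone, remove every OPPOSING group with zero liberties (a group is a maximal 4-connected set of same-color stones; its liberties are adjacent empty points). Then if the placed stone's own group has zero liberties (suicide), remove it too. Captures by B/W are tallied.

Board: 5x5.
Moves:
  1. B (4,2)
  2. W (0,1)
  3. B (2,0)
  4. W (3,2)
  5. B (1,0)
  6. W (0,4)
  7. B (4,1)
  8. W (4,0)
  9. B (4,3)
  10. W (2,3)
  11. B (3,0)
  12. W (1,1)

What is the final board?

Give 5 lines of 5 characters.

Answer: .W..W
BW...
B..W.
B.W..
.BBB.

Derivation:
Move 1: B@(4,2) -> caps B=0 W=0
Move 2: W@(0,1) -> caps B=0 W=0
Move 3: B@(2,0) -> caps B=0 W=0
Move 4: W@(3,2) -> caps B=0 W=0
Move 5: B@(1,0) -> caps B=0 W=0
Move 6: W@(0,4) -> caps B=0 W=0
Move 7: B@(4,1) -> caps B=0 W=0
Move 8: W@(4,0) -> caps B=0 W=0
Move 9: B@(4,3) -> caps B=0 W=0
Move 10: W@(2,3) -> caps B=0 W=0
Move 11: B@(3,0) -> caps B=1 W=0
Move 12: W@(1,1) -> caps B=1 W=0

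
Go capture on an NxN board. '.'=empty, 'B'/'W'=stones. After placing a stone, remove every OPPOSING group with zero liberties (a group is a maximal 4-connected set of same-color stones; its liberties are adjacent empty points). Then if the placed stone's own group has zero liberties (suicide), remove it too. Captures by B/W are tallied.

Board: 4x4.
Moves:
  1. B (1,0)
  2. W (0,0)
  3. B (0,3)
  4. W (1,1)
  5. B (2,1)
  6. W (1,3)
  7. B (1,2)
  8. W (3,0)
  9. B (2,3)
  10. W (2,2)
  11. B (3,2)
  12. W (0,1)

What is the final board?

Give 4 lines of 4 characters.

Answer: WW.B
BWB.
.B.B
W.B.

Derivation:
Move 1: B@(1,0) -> caps B=0 W=0
Move 2: W@(0,0) -> caps B=0 W=0
Move 3: B@(0,3) -> caps B=0 W=0
Move 4: W@(1,1) -> caps B=0 W=0
Move 5: B@(2,1) -> caps B=0 W=0
Move 6: W@(1,3) -> caps B=0 W=0
Move 7: B@(1,2) -> caps B=0 W=0
Move 8: W@(3,0) -> caps B=0 W=0
Move 9: B@(2,3) -> caps B=1 W=0
Move 10: W@(2,2) -> caps B=1 W=0
Move 11: B@(3,2) -> caps B=2 W=0
Move 12: W@(0,1) -> caps B=2 W=0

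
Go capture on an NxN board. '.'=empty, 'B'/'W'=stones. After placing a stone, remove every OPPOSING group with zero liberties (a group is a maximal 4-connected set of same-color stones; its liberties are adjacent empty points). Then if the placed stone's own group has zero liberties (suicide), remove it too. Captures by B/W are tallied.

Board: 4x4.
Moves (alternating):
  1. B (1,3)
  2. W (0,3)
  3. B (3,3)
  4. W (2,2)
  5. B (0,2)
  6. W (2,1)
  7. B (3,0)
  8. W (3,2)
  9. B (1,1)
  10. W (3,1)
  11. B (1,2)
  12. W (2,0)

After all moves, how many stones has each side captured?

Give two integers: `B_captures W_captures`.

Answer: 1 1

Derivation:
Move 1: B@(1,3) -> caps B=0 W=0
Move 2: W@(0,3) -> caps B=0 W=0
Move 3: B@(3,3) -> caps B=0 W=0
Move 4: W@(2,2) -> caps B=0 W=0
Move 5: B@(0,2) -> caps B=1 W=0
Move 6: W@(2,1) -> caps B=1 W=0
Move 7: B@(3,0) -> caps B=1 W=0
Move 8: W@(3,2) -> caps B=1 W=0
Move 9: B@(1,1) -> caps B=1 W=0
Move 10: W@(3,1) -> caps B=1 W=0
Move 11: B@(1,2) -> caps B=1 W=0
Move 12: W@(2,0) -> caps B=1 W=1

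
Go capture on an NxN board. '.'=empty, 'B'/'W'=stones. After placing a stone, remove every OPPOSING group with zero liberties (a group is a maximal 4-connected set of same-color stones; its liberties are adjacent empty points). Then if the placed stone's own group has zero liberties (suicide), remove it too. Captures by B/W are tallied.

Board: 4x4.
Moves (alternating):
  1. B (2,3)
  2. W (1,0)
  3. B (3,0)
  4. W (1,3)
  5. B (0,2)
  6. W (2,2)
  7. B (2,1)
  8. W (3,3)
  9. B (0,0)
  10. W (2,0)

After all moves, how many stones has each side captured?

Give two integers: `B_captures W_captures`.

Answer: 0 1

Derivation:
Move 1: B@(2,3) -> caps B=0 W=0
Move 2: W@(1,0) -> caps B=0 W=0
Move 3: B@(3,0) -> caps B=0 W=0
Move 4: W@(1,3) -> caps B=0 W=0
Move 5: B@(0,2) -> caps B=0 W=0
Move 6: W@(2,2) -> caps B=0 W=0
Move 7: B@(2,1) -> caps B=0 W=0
Move 8: W@(3,3) -> caps B=0 W=1
Move 9: B@(0,0) -> caps B=0 W=1
Move 10: W@(2,0) -> caps B=0 W=1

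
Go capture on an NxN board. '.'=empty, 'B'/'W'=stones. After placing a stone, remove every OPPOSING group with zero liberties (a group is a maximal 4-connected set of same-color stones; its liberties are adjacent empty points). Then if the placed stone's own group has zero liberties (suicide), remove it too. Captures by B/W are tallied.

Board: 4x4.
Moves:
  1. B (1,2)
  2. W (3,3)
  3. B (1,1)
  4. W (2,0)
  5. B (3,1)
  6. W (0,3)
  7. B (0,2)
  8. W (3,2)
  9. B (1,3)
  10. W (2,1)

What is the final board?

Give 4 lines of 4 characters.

Answer: ..B.
.BBB
WW..
.BWW

Derivation:
Move 1: B@(1,2) -> caps B=0 W=0
Move 2: W@(3,3) -> caps B=0 W=0
Move 3: B@(1,1) -> caps B=0 W=0
Move 4: W@(2,0) -> caps B=0 W=0
Move 5: B@(3,1) -> caps B=0 W=0
Move 6: W@(0,3) -> caps B=0 W=0
Move 7: B@(0,2) -> caps B=0 W=0
Move 8: W@(3,2) -> caps B=0 W=0
Move 9: B@(1,3) -> caps B=1 W=0
Move 10: W@(2,1) -> caps B=1 W=0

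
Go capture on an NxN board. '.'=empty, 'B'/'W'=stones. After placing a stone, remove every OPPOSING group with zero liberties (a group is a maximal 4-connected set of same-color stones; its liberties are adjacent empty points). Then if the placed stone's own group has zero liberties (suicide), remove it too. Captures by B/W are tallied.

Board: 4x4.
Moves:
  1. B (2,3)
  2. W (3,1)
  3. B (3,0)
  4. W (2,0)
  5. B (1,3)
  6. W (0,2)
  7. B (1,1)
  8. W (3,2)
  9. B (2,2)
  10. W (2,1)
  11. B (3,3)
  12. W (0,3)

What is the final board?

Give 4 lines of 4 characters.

Move 1: B@(2,3) -> caps B=0 W=0
Move 2: W@(3,1) -> caps B=0 W=0
Move 3: B@(3,0) -> caps B=0 W=0
Move 4: W@(2,0) -> caps B=0 W=1
Move 5: B@(1,3) -> caps B=0 W=1
Move 6: W@(0,2) -> caps B=0 W=1
Move 7: B@(1,1) -> caps B=0 W=1
Move 8: W@(3,2) -> caps B=0 W=1
Move 9: B@(2,2) -> caps B=0 W=1
Move 10: W@(2,1) -> caps B=0 W=1
Move 11: B@(3,3) -> caps B=0 W=1
Move 12: W@(0,3) -> caps B=0 W=1

Answer: ..WW
.B.B
WWBB
.WWB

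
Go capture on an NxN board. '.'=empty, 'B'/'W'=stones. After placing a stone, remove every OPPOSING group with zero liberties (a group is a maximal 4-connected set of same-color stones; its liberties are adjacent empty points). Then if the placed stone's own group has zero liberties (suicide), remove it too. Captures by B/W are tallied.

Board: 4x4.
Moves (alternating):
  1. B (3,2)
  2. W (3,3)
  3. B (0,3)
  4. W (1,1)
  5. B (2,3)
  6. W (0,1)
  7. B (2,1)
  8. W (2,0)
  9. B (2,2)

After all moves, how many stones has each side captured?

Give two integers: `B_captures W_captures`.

Answer: 1 0

Derivation:
Move 1: B@(3,2) -> caps B=0 W=0
Move 2: W@(3,3) -> caps B=0 W=0
Move 3: B@(0,3) -> caps B=0 W=0
Move 4: W@(1,1) -> caps B=0 W=0
Move 5: B@(2,3) -> caps B=1 W=0
Move 6: W@(0,1) -> caps B=1 W=0
Move 7: B@(2,1) -> caps B=1 W=0
Move 8: W@(2,0) -> caps B=1 W=0
Move 9: B@(2,2) -> caps B=1 W=0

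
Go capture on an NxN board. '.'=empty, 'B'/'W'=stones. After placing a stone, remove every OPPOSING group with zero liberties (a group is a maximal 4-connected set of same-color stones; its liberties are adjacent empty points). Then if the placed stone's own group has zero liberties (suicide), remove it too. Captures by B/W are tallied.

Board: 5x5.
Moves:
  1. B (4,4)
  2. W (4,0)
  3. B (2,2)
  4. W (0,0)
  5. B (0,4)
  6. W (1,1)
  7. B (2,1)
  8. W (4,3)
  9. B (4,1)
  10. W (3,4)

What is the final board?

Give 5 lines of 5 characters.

Answer: W...B
.W...
.BB..
....W
WB.W.

Derivation:
Move 1: B@(4,4) -> caps B=0 W=0
Move 2: W@(4,0) -> caps B=0 W=0
Move 3: B@(2,2) -> caps B=0 W=0
Move 4: W@(0,0) -> caps B=0 W=0
Move 5: B@(0,4) -> caps B=0 W=0
Move 6: W@(1,1) -> caps B=0 W=0
Move 7: B@(2,1) -> caps B=0 W=0
Move 8: W@(4,3) -> caps B=0 W=0
Move 9: B@(4,1) -> caps B=0 W=0
Move 10: W@(3,4) -> caps B=0 W=1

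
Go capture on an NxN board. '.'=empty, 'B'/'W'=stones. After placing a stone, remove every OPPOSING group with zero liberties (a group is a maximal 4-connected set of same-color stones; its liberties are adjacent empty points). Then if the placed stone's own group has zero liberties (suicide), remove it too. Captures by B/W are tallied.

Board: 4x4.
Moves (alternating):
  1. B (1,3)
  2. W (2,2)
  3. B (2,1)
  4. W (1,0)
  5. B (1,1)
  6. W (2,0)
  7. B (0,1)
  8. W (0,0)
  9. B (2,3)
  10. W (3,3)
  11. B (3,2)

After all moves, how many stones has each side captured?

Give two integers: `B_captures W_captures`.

Answer: 1 0

Derivation:
Move 1: B@(1,3) -> caps B=0 W=0
Move 2: W@(2,2) -> caps B=0 W=0
Move 3: B@(2,1) -> caps B=0 W=0
Move 4: W@(1,0) -> caps B=0 W=0
Move 5: B@(1,1) -> caps B=0 W=0
Move 6: W@(2,0) -> caps B=0 W=0
Move 7: B@(0,1) -> caps B=0 W=0
Move 8: W@(0,0) -> caps B=0 W=0
Move 9: B@(2,3) -> caps B=0 W=0
Move 10: W@(3,3) -> caps B=0 W=0
Move 11: B@(3,2) -> caps B=1 W=0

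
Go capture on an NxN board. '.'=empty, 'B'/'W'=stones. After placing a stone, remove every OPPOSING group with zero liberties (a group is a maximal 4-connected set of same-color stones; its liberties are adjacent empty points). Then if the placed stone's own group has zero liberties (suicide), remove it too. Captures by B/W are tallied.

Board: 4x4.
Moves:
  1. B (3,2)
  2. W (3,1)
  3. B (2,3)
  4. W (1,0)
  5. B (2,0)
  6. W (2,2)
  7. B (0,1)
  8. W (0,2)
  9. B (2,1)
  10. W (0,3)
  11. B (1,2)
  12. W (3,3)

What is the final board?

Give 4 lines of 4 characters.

Answer: .BWW
W.B.
BB.B
.WB.

Derivation:
Move 1: B@(3,2) -> caps B=0 W=0
Move 2: W@(3,1) -> caps B=0 W=0
Move 3: B@(2,3) -> caps B=0 W=0
Move 4: W@(1,0) -> caps B=0 W=0
Move 5: B@(2,0) -> caps B=0 W=0
Move 6: W@(2,2) -> caps B=0 W=0
Move 7: B@(0,1) -> caps B=0 W=0
Move 8: W@(0,2) -> caps B=0 W=0
Move 9: B@(2,1) -> caps B=0 W=0
Move 10: W@(0,3) -> caps B=0 W=0
Move 11: B@(1,2) -> caps B=1 W=0
Move 12: W@(3,3) -> caps B=1 W=0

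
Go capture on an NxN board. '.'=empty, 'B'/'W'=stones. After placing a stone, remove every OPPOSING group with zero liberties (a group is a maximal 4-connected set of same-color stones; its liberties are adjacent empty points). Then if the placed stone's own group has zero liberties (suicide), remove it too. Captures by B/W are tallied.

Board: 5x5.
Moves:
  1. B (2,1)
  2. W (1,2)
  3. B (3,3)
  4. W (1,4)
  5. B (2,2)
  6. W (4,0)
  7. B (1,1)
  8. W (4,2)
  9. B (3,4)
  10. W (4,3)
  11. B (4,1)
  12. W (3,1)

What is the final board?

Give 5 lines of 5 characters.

Move 1: B@(2,1) -> caps B=0 W=0
Move 2: W@(1,2) -> caps B=0 W=0
Move 3: B@(3,3) -> caps B=0 W=0
Move 4: W@(1,4) -> caps B=0 W=0
Move 5: B@(2,2) -> caps B=0 W=0
Move 6: W@(4,0) -> caps B=0 W=0
Move 7: B@(1,1) -> caps B=0 W=0
Move 8: W@(4,2) -> caps B=0 W=0
Move 9: B@(3,4) -> caps B=0 W=0
Move 10: W@(4,3) -> caps B=0 W=0
Move 11: B@(4,1) -> caps B=0 W=0
Move 12: W@(3,1) -> caps B=0 W=1

Answer: .....
.BW.W
.BB..
.W.BB
W.WW.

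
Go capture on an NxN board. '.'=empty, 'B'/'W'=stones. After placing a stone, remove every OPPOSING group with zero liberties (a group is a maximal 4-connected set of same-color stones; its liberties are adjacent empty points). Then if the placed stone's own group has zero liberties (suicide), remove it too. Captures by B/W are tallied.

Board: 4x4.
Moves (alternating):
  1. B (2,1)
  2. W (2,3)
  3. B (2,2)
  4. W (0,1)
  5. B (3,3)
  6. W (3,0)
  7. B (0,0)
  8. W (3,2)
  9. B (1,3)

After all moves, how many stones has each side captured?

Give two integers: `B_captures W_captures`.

Answer: 0 1

Derivation:
Move 1: B@(2,1) -> caps B=0 W=0
Move 2: W@(2,3) -> caps B=0 W=0
Move 3: B@(2,2) -> caps B=0 W=0
Move 4: W@(0,1) -> caps B=0 W=0
Move 5: B@(3,3) -> caps B=0 W=0
Move 6: W@(3,0) -> caps B=0 W=0
Move 7: B@(0,0) -> caps B=0 W=0
Move 8: W@(3,2) -> caps B=0 W=1
Move 9: B@(1,3) -> caps B=0 W=1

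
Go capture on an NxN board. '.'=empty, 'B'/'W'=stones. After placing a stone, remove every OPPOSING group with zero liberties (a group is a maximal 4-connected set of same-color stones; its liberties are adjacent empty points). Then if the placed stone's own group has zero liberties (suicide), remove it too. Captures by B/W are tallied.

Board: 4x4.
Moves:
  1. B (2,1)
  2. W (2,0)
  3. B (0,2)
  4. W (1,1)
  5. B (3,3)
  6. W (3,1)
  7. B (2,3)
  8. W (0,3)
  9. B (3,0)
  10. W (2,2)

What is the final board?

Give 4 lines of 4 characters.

Answer: ..BW
.W..
W.WB
.W.B

Derivation:
Move 1: B@(2,1) -> caps B=0 W=0
Move 2: W@(2,0) -> caps B=0 W=0
Move 3: B@(0,2) -> caps B=0 W=0
Move 4: W@(1,1) -> caps B=0 W=0
Move 5: B@(3,3) -> caps B=0 W=0
Move 6: W@(3,1) -> caps B=0 W=0
Move 7: B@(2,3) -> caps B=0 W=0
Move 8: W@(0,3) -> caps B=0 W=0
Move 9: B@(3,0) -> caps B=0 W=0
Move 10: W@(2,2) -> caps B=0 W=1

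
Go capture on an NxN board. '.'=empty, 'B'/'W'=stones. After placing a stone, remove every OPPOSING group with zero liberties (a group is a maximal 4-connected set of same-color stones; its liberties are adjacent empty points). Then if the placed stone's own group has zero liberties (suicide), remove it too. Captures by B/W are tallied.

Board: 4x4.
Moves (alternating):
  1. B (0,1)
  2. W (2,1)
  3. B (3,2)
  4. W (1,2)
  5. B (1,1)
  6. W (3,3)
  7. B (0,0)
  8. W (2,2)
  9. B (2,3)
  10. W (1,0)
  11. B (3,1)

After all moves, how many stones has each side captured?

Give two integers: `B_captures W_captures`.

Move 1: B@(0,1) -> caps B=0 W=0
Move 2: W@(2,1) -> caps B=0 W=0
Move 3: B@(3,2) -> caps B=0 W=0
Move 4: W@(1,2) -> caps B=0 W=0
Move 5: B@(1,1) -> caps B=0 W=0
Move 6: W@(3,3) -> caps B=0 W=0
Move 7: B@(0,0) -> caps B=0 W=0
Move 8: W@(2,2) -> caps B=0 W=0
Move 9: B@(2,3) -> caps B=1 W=0
Move 10: W@(1,0) -> caps B=1 W=0
Move 11: B@(3,1) -> caps B=1 W=0

Answer: 1 0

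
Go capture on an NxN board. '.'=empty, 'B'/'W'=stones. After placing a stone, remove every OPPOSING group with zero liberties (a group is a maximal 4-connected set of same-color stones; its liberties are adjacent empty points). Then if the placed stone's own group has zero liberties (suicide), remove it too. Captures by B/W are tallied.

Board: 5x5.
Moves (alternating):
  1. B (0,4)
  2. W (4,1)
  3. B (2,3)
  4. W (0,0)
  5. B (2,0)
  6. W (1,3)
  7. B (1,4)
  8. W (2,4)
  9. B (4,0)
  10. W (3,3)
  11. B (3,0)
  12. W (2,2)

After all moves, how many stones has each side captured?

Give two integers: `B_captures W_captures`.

Answer: 0 1

Derivation:
Move 1: B@(0,4) -> caps B=0 W=0
Move 2: W@(4,1) -> caps B=0 W=0
Move 3: B@(2,3) -> caps B=0 W=0
Move 4: W@(0,0) -> caps B=0 W=0
Move 5: B@(2,0) -> caps B=0 W=0
Move 6: W@(1,3) -> caps B=0 W=0
Move 7: B@(1,4) -> caps B=0 W=0
Move 8: W@(2,4) -> caps B=0 W=0
Move 9: B@(4,0) -> caps B=0 W=0
Move 10: W@(3,3) -> caps B=0 W=0
Move 11: B@(3,0) -> caps B=0 W=0
Move 12: W@(2,2) -> caps B=0 W=1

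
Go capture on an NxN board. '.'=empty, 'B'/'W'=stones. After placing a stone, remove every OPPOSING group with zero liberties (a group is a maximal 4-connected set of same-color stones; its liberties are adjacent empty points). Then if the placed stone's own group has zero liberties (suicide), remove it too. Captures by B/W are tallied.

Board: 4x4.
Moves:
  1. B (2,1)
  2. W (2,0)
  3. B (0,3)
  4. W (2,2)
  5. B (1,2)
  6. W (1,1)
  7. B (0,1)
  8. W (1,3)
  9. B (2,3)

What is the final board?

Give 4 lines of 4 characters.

Answer: .B.B
.WB.
WBWB
....

Derivation:
Move 1: B@(2,1) -> caps B=0 W=0
Move 2: W@(2,0) -> caps B=0 W=0
Move 3: B@(0,3) -> caps B=0 W=0
Move 4: W@(2,2) -> caps B=0 W=0
Move 5: B@(1,2) -> caps B=0 W=0
Move 6: W@(1,1) -> caps B=0 W=0
Move 7: B@(0,1) -> caps B=0 W=0
Move 8: W@(1,3) -> caps B=0 W=0
Move 9: B@(2,3) -> caps B=1 W=0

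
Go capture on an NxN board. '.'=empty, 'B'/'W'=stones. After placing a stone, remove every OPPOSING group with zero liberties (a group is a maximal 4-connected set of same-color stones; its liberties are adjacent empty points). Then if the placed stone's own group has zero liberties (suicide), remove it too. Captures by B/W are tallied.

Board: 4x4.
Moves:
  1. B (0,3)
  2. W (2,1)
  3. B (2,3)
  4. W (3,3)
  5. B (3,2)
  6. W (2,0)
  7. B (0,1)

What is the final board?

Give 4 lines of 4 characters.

Move 1: B@(0,3) -> caps B=0 W=0
Move 2: W@(2,1) -> caps B=0 W=0
Move 3: B@(2,3) -> caps B=0 W=0
Move 4: W@(3,3) -> caps B=0 W=0
Move 5: B@(3,2) -> caps B=1 W=0
Move 6: W@(2,0) -> caps B=1 W=0
Move 7: B@(0,1) -> caps B=1 W=0

Answer: .B.B
....
WW.B
..B.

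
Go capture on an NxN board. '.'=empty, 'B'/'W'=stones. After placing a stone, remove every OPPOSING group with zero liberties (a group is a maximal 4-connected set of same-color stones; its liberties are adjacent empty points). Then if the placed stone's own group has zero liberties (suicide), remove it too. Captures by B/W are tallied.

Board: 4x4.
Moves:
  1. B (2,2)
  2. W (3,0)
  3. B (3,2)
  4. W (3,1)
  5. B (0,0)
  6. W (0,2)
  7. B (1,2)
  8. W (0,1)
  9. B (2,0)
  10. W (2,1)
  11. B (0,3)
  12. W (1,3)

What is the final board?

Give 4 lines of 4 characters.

Move 1: B@(2,2) -> caps B=0 W=0
Move 2: W@(3,0) -> caps B=0 W=0
Move 3: B@(3,2) -> caps B=0 W=0
Move 4: W@(3,1) -> caps B=0 W=0
Move 5: B@(0,0) -> caps B=0 W=0
Move 6: W@(0,2) -> caps B=0 W=0
Move 7: B@(1,2) -> caps B=0 W=0
Move 8: W@(0,1) -> caps B=0 W=0
Move 9: B@(2,0) -> caps B=0 W=0
Move 10: W@(2,1) -> caps B=0 W=0
Move 11: B@(0,3) -> caps B=0 W=0
Move 12: W@(1,3) -> caps B=0 W=1

Answer: BWW.
..BW
BWB.
WWB.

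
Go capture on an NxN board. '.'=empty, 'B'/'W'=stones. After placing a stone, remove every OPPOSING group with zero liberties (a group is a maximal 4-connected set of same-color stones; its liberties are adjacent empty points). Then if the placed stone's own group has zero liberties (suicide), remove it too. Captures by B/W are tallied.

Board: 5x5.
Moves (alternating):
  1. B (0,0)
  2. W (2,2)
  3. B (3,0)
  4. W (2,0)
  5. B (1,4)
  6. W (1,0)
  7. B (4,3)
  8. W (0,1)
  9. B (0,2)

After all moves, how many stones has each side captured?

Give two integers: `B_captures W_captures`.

Answer: 0 1

Derivation:
Move 1: B@(0,0) -> caps B=0 W=0
Move 2: W@(2,2) -> caps B=0 W=0
Move 3: B@(3,0) -> caps B=0 W=0
Move 4: W@(2,0) -> caps B=0 W=0
Move 5: B@(1,4) -> caps B=0 W=0
Move 6: W@(1,0) -> caps B=0 W=0
Move 7: B@(4,3) -> caps B=0 W=0
Move 8: W@(0,1) -> caps B=0 W=1
Move 9: B@(0,2) -> caps B=0 W=1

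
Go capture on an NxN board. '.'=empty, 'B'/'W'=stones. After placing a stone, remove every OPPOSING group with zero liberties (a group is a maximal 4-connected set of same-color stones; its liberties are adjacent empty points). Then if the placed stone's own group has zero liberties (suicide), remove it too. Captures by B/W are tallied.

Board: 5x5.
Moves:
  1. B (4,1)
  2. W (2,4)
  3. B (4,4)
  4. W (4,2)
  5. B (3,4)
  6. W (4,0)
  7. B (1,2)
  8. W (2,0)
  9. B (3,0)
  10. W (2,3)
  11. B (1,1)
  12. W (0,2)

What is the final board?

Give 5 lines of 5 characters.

Answer: ..W..
.BB..
W..WW
B...B
.BW.B

Derivation:
Move 1: B@(4,1) -> caps B=0 W=0
Move 2: W@(2,4) -> caps B=0 W=0
Move 3: B@(4,4) -> caps B=0 W=0
Move 4: W@(4,2) -> caps B=0 W=0
Move 5: B@(3,4) -> caps B=0 W=0
Move 6: W@(4,0) -> caps B=0 W=0
Move 7: B@(1,2) -> caps B=0 W=0
Move 8: W@(2,0) -> caps B=0 W=0
Move 9: B@(3,0) -> caps B=1 W=0
Move 10: W@(2,3) -> caps B=1 W=0
Move 11: B@(1,1) -> caps B=1 W=0
Move 12: W@(0,2) -> caps B=1 W=0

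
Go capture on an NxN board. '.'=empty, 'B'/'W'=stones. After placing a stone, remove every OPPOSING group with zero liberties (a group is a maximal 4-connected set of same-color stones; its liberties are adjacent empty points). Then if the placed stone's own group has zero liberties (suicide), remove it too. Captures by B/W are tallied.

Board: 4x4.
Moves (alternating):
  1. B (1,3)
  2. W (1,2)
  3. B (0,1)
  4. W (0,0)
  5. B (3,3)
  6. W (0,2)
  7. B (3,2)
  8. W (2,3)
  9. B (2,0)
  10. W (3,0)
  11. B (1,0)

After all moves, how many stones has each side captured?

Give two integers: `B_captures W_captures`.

Answer: 1 0

Derivation:
Move 1: B@(1,3) -> caps B=0 W=0
Move 2: W@(1,2) -> caps B=0 W=0
Move 3: B@(0,1) -> caps B=0 W=0
Move 4: W@(0,0) -> caps B=0 W=0
Move 5: B@(3,3) -> caps B=0 W=0
Move 6: W@(0,2) -> caps B=0 W=0
Move 7: B@(3,2) -> caps B=0 W=0
Move 8: W@(2,3) -> caps B=0 W=0
Move 9: B@(2,0) -> caps B=0 W=0
Move 10: W@(3,0) -> caps B=0 W=0
Move 11: B@(1,0) -> caps B=1 W=0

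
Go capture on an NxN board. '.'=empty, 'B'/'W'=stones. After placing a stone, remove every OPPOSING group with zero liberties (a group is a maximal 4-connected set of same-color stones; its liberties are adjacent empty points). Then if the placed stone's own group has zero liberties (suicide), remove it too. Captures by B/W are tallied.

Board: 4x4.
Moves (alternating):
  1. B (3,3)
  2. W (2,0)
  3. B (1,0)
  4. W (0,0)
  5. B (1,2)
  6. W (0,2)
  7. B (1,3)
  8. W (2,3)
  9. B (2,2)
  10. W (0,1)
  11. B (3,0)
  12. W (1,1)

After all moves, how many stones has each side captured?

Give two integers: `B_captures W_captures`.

Answer: 1 1

Derivation:
Move 1: B@(3,3) -> caps B=0 W=0
Move 2: W@(2,0) -> caps B=0 W=0
Move 3: B@(1,0) -> caps B=0 W=0
Move 4: W@(0,0) -> caps B=0 W=0
Move 5: B@(1,2) -> caps B=0 W=0
Move 6: W@(0,2) -> caps B=0 W=0
Move 7: B@(1,3) -> caps B=0 W=0
Move 8: W@(2,3) -> caps B=0 W=0
Move 9: B@(2,2) -> caps B=1 W=0
Move 10: W@(0,1) -> caps B=1 W=0
Move 11: B@(3,0) -> caps B=1 W=0
Move 12: W@(1,1) -> caps B=1 W=1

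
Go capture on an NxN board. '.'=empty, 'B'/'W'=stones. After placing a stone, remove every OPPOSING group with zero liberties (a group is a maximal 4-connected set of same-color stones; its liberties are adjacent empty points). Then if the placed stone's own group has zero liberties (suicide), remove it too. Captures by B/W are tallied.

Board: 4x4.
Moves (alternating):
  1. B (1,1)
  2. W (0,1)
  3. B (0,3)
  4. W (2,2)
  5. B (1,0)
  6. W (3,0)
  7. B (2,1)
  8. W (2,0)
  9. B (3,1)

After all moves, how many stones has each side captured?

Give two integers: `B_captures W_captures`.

Answer: 2 0

Derivation:
Move 1: B@(1,1) -> caps B=0 W=0
Move 2: W@(0,1) -> caps B=0 W=0
Move 3: B@(0,3) -> caps B=0 W=0
Move 4: W@(2,2) -> caps B=0 W=0
Move 5: B@(1,0) -> caps B=0 W=0
Move 6: W@(3,0) -> caps B=0 W=0
Move 7: B@(2,1) -> caps B=0 W=0
Move 8: W@(2,0) -> caps B=0 W=0
Move 9: B@(3,1) -> caps B=2 W=0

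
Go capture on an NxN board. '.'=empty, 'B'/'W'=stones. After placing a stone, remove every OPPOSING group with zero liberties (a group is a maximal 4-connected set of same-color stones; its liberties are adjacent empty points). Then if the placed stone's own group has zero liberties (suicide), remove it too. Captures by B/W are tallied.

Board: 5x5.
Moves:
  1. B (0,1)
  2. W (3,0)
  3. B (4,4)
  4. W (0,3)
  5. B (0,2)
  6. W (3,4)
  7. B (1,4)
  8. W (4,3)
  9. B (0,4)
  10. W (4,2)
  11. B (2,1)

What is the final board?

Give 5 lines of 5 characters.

Answer: .BBWB
....B
.B...
W...W
..WW.

Derivation:
Move 1: B@(0,1) -> caps B=0 W=0
Move 2: W@(3,0) -> caps B=0 W=0
Move 3: B@(4,4) -> caps B=0 W=0
Move 4: W@(0,3) -> caps B=0 W=0
Move 5: B@(0,2) -> caps B=0 W=0
Move 6: W@(3,4) -> caps B=0 W=0
Move 7: B@(1,4) -> caps B=0 W=0
Move 8: W@(4,3) -> caps B=0 W=1
Move 9: B@(0,4) -> caps B=0 W=1
Move 10: W@(4,2) -> caps B=0 W=1
Move 11: B@(2,1) -> caps B=0 W=1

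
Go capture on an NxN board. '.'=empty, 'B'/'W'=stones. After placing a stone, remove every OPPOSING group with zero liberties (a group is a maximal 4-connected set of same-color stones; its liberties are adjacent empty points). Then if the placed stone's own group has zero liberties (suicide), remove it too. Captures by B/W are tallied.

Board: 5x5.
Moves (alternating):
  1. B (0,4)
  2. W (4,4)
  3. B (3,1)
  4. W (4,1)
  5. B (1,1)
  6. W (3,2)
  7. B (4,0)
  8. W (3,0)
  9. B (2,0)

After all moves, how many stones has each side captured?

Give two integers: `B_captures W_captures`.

Move 1: B@(0,4) -> caps B=0 W=0
Move 2: W@(4,4) -> caps B=0 W=0
Move 3: B@(3,1) -> caps B=0 W=0
Move 4: W@(4,1) -> caps B=0 W=0
Move 5: B@(1,1) -> caps B=0 W=0
Move 6: W@(3,2) -> caps B=0 W=0
Move 7: B@(4,0) -> caps B=0 W=0
Move 8: W@(3,0) -> caps B=0 W=1
Move 9: B@(2,0) -> caps B=0 W=1

Answer: 0 1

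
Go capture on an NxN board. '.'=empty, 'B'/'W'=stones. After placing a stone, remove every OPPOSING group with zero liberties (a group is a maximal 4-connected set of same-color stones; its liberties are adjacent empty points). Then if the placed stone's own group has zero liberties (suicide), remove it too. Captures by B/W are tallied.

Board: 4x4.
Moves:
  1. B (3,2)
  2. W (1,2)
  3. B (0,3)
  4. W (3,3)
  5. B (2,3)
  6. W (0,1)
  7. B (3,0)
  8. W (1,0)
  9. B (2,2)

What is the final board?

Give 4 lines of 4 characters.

Answer: .W.B
W.W.
..BB
B.B.

Derivation:
Move 1: B@(3,2) -> caps B=0 W=0
Move 2: W@(1,2) -> caps B=0 W=0
Move 3: B@(0,3) -> caps B=0 W=0
Move 4: W@(3,3) -> caps B=0 W=0
Move 5: B@(2,3) -> caps B=1 W=0
Move 6: W@(0,1) -> caps B=1 W=0
Move 7: B@(3,0) -> caps B=1 W=0
Move 8: W@(1,0) -> caps B=1 W=0
Move 9: B@(2,2) -> caps B=1 W=0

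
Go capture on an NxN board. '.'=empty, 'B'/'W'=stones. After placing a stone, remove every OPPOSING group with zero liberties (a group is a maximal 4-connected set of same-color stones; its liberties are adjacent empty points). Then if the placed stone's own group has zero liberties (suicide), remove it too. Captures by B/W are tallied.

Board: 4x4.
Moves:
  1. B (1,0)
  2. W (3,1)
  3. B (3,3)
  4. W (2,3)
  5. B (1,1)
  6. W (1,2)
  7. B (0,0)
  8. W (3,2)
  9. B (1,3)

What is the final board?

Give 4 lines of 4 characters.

Answer: B...
BBWB
...W
.WW.

Derivation:
Move 1: B@(1,0) -> caps B=0 W=0
Move 2: W@(3,1) -> caps B=0 W=0
Move 3: B@(3,3) -> caps B=0 W=0
Move 4: W@(2,3) -> caps B=0 W=0
Move 5: B@(1,1) -> caps B=0 W=0
Move 6: W@(1,2) -> caps B=0 W=0
Move 7: B@(0,0) -> caps B=0 W=0
Move 8: W@(3,2) -> caps B=0 W=1
Move 9: B@(1,3) -> caps B=0 W=1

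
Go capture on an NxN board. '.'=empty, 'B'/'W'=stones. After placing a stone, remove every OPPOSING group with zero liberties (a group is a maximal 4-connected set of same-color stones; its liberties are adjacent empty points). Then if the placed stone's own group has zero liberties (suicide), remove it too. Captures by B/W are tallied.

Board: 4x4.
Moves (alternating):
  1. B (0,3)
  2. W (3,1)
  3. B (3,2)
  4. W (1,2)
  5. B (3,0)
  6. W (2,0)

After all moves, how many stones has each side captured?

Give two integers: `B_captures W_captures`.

Move 1: B@(0,3) -> caps B=0 W=0
Move 2: W@(3,1) -> caps B=0 W=0
Move 3: B@(3,2) -> caps B=0 W=0
Move 4: W@(1,2) -> caps B=0 W=0
Move 5: B@(3,0) -> caps B=0 W=0
Move 6: W@(2,0) -> caps B=0 W=1

Answer: 0 1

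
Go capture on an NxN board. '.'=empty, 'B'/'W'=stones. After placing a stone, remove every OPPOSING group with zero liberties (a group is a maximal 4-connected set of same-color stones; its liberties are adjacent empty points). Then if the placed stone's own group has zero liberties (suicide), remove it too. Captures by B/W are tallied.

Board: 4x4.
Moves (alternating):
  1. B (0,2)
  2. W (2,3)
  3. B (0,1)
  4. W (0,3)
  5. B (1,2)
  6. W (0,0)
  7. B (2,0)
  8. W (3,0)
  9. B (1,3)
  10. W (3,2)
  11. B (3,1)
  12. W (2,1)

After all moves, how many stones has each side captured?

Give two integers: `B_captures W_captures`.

Answer: 2 0

Derivation:
Move 1: B@(0,2) -> caps B=0 W=0
Move 2: W@(2,3) -> caps B=0 W=0
Move 3: B@(0,1) -> caps B=0 W=0
Move 4: W@(0,3) -> caps B=0 W=0
Move 5: B@(1,2) -> caps B=0 W=0
Move 6: W@(0,0) -> caps B=0 W=0
Move 7: B@(2,0) -> caps B=0 W=0
Move 8: W@(3,0) -> caps B=0 W=0
Move 9: B@(1,3) -> caps B=1 W=0
Move 10: W@(3,2) -> caps B=1 W=0
Move 11: B@(3,1) -> caps B=2 W=0
Move 12: W@(2,1) -> caps B=2 W=0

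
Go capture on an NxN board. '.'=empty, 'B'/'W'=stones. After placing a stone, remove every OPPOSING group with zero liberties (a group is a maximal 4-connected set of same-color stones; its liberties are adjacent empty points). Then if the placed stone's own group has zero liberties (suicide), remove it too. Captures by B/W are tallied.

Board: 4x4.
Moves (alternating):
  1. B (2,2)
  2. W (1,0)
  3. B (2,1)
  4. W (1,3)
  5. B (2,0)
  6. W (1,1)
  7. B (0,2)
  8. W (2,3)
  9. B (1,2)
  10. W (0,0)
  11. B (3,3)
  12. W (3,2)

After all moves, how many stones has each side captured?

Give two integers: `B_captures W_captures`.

Move 1: B@(2,2) -> caps B=0 W=0
Move 2: W@(1,0) -> caps B=0 W=0
Move 3: B@(2,1) -> caps B=0 W=0
Move 4: W@(1,3) -> caps B=0 W=0
Move 5: B@(2,0) -> caps B=0 W=0
Move 6: W@(1,1) -> caps B=0 W=0
Move 7: B@(0,2) -> caps B=0 W=0
Move 8: W@(2,3) -> caps B=0 W=0
Move 9: B@(1,2) -> caps B=0 W=0
Move 10: W@(0,0) -> caps B=0 W=0
Move 11: B@(3,3) -> caps B=0 W=0
Move 12: W@(3,2) -> caps B=0 W=1

Answer: 0 1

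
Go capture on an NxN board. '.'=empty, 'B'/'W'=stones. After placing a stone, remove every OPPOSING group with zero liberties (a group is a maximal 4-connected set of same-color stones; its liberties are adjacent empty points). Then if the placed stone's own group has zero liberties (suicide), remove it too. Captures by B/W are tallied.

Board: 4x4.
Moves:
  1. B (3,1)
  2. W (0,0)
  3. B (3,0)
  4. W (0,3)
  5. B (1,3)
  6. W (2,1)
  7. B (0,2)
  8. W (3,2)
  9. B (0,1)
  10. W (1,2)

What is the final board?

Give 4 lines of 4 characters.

Answer: WBB.
..WB
.W..
BBW.

Derivation:
Move 1: B@(3,1) -> caps B=0 W=0
Move 2: W@(0,0) -> caps B=0 W=0
Move 3: B@(3,0) -> caps B=0 W=0
Move 4: W@(0,3) -> caps B=0 W=0
Move 5: B@(1,3) -> caps B=0 W=0
Move 6: W@(2,1) -> caps B=0 W=0
Move 7: B@(0,2) -> caps B=1 W=0
Move 8: W@(3,2) -> caps B=1 W=0
Move 9: B@(0,1) -> caps B=1 W=0
Move 10: W@(1,2) -> caps B=1 W=0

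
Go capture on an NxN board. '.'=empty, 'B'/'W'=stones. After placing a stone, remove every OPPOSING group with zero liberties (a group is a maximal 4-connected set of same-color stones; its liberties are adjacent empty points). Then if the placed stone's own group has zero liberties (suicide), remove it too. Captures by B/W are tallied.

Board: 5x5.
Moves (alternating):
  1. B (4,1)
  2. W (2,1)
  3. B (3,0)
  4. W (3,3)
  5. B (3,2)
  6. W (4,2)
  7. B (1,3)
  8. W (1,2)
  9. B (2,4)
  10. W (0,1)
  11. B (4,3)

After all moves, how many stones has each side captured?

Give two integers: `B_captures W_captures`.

Answer: 1 0

Derivation:
Move 1: B@(4,1) -> caps B=0 W=0
Move 2: W@(2,1) -> caps B=0 W=0
Move 3: B@(3,0) -> caps B=0 W=0
Move 4: W@(3,3) -> caps B=0 W=0
Move 5: B@(3,2) -> caps B=0 W=0
Move 6: W@(4,2) -> caps B=0 W=0
Move 7: B@(1,3) -> caps B=0 W=0
Move 8: W@(1,2) -> caps B=0 W=0
Move 9: B@(2,4) -> caps B=0 W=0
Move 10: W@(0,1) -> caps B=0 W=0
Move 11: B@(4,3) -> caps B=1 W=0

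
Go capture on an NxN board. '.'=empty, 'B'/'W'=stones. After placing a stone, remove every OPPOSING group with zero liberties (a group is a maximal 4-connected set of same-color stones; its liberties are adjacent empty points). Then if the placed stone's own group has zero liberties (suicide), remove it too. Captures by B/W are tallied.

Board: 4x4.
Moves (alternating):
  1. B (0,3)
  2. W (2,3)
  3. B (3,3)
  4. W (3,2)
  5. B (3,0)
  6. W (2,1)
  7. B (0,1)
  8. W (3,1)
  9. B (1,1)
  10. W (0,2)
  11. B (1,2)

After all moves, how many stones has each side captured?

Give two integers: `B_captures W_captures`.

Answer: 1 1

Derivation:
Move 1: B@(0,3) -> caps B=0 W=0
Move 2: W@(2,3) -> caps B=0 W=0
Move 3: B@(3,3) -> caps B=0 W=0
Move 4: W@(3,2) -> caps B=0 W=1
Move 5: B@(3,0) -> caps B=0 W=1
Move 6: W@(2,1) -> caps B=0 W=1
Move 7: B@(0,1) -> caps B=0 W=1
Move 8: W@(3,1) -> caps B=0 W=1
Move 9: B@(1,1) -> caps B=0 W=1
Move 10: W@(0,2) -> caps B=0 W=1
Move 11: B@(1,2) -> caps B=1 W=1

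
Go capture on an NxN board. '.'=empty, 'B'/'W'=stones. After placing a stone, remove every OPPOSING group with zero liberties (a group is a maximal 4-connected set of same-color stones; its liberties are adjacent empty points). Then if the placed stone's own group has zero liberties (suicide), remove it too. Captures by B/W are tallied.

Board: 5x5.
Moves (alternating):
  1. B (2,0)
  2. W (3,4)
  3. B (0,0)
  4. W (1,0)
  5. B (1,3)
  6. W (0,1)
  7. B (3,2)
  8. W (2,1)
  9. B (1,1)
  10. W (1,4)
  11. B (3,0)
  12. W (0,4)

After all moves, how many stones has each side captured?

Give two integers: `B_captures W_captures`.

Answer: 0 1

Derivation:
Move 1: B@(2,0) -> caps B=0 W=0
Move 2: W@(3,4) -> caps B=0 W=0
Move 3: B@(0,0) -> caps B=0 W=0
Move 4: W@(1,0) -> caps B=0 W=0
Move 5: B@(1,3) -> caps B=0 W=0
Move 6: W@(0,1) -> caps B=0 W=1
Move 7: B@(3,2) -> caps B=0 W=1
Move 8: W@(2,1) -> caps B=0 W=1
Move 9: B@(1,1) -> caps B=0 W=1
Move 10: W@(1,4) -> caps B=0 W=1
Move 11: B@(3,0) -> caps B=0 W=1
Move 12: W@(0,4) -> caps B=0 W=1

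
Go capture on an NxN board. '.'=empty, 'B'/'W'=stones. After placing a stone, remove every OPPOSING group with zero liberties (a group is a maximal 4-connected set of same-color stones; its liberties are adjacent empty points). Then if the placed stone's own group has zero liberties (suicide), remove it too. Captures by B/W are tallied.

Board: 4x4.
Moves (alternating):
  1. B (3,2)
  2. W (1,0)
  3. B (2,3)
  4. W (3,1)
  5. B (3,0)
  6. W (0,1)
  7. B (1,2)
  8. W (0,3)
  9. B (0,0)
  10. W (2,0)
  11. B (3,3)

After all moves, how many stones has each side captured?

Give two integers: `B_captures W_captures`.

Move 1: B@(3,2) -> caps B=0 W=0
Move 2: W@(1,0) -> caps B=0 W=0
Move 3: B@(2,3) -> caps B=0 W=0
Move 4: W@(3,1) -> caps B=0 W=0
Move 5: B@(3,0) -> caps B=0 W=0
Move 6: W@(0,1) -> caps B=0 W=0
Move 7: B@(1,2) -> caps B=0 W=0
Move 8: W@(0,3) -> caps B=0 W=0
Move 9: B@(0,0) -> caps B=0 W=0
Move 10: W@(2,0) -> caps B=0 W=1
Move 11: B@(3,3) -> caps B=0 W=1

Answer: 0 1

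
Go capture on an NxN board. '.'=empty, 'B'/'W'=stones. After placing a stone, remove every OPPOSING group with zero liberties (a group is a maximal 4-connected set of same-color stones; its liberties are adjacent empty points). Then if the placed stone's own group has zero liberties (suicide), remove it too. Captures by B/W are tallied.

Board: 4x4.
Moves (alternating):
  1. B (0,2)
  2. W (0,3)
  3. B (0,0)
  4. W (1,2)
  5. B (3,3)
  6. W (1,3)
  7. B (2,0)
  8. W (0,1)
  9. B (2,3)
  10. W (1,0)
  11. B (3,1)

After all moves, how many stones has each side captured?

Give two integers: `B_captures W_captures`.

Answer: 0 2

Derivation:
Move 1: B@(0,2) -> caps B=0 W=0
Move 2: W@(0,3) -> caps B=0 W=0
Move 3: B@(0,0) -> caps B=0 W=0
Move 4: W@(1,2) -> caps B=0 W=0
Move 5: B@(3,3) -> caps B=0 W=0
Move 6: W@(1,3) -> caps B=0 W=0
Move 7: B@(2,0) -> caps B=0 W=0
Move 8: W@(0,1) -> caps B=0 W=1
Move 9: B@(2,3) -> caps B=0 W=1
Move 10: W@(1,0) -> caps B=0 W=2
Move 11: B@(3,1) -> caps B=0 W=2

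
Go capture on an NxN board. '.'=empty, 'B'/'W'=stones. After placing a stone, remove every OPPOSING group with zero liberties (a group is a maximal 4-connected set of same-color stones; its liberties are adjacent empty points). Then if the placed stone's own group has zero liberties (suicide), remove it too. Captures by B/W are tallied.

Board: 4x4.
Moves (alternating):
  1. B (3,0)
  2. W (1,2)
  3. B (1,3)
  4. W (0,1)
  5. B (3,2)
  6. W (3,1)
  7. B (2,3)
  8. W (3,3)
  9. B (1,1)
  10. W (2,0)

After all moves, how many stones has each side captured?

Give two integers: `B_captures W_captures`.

Answer: 0 1

Derivation:
Move 1: B@(3,0) -> caps B=0 W=0
Move 2: W@(1,2) -> caps B=0 W=0
Move 3: B@(1,3) -> caps B=0 W=0
Move 4: W@(0,1) -> caps B=0 W=0
Move 5: B@(3,2) -> caps B=0 W=0
Move 6: W@(3,1) -> caps B=0 W=0
Move 7: B@(2,3) -> caps B=0 W=0
Move 8: W@(3,3) -> caps B=0 W=0
Move 9: B@(1,1) -> caps B=0 W=0
Move 10: W@(2,0) -> caps B=0 W=1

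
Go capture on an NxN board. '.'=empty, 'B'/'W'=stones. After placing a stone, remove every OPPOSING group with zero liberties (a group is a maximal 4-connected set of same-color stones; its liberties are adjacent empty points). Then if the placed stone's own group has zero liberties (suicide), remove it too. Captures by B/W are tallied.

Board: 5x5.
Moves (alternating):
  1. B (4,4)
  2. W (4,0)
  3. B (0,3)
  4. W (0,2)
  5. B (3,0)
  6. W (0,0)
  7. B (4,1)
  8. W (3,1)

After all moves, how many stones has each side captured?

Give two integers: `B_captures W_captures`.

Move 1: B@(4,4) -> caps B=0 W=0
Move 2: W@(4,0) -> caps B=0 W=0
Move 3: B@(0,3) -> caps B=0 W=0
Move 4: W@(0,2) -> caps B=0 W=0
Move 5: B@(3,0) -> caps B=0 W=0
Move 6: W@(0,0) -> caps B=0 W=0
Move 7: B@(4,1) -> caps B=1 W=0
Move 8: W@(3,1) -> caps B=1 W=0

Answer: 1 0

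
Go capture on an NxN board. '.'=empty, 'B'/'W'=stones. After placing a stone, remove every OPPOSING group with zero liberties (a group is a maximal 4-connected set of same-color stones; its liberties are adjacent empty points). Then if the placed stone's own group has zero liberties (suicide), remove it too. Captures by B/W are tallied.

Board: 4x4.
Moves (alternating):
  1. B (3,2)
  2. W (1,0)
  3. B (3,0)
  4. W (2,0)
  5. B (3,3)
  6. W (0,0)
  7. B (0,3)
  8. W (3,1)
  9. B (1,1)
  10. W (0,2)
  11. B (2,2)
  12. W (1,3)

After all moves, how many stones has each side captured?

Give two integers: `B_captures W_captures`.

Answer: 0 2

Derivation:
Move 1: B@(3,2) -> caps B=0 W=0
Move 2: W@(1,0) -> caps B=0 W=0
Move 3: B@(3,0) -> caps B=0 W=0
Move 4: W@(2,0) -> caps B=0 W=0
Move 5: B@(3,3) -> caps B=0 W=0
Move 6: W@(0,0) -> caps B=0 W=0
Move 7: B@(0,3) -> caps B=0 W=0
Move 8: W@(3,1) -> caps B=0 W=1
Move 9: B@(1,1) -> caps B=0 W=1
Move 10: W@(0,2) -> caps B=0 W=1
Move 11: B@(2,2) -> caps B=0 W=1
Move 12: W@(1,3) -> caps B=0 W=2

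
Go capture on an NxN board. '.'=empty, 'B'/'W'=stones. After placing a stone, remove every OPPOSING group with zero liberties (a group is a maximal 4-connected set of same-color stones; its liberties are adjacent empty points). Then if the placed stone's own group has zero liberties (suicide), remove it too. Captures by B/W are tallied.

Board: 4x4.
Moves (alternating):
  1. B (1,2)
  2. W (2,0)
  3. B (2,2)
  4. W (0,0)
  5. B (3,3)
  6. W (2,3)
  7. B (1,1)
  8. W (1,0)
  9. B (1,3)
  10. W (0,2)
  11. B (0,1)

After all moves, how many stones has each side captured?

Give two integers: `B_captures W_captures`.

Answer: 1 0

Derivation:
Move 1: B@(1,2) -> caps B=0 W=0
Move 2: W@(2,0) -> caps B=0 W=0
Move 3: B@(2,2) -> caps B=0 W=0
Move 4: W@(0,0) -> caps B=0 W=0
Move 5: B@(3,3) -> caps B=0 W=0
Move 6: W@(2,3) -> caps B=0 W=0
Move 7: B@(1,1) -> caps B=0 W=0
Move 8: W@(1,0) -> caps B=0 W=0
Move 9: B@(1,3) -> caps B=1 W=0
Move 10: W@(0,2) -> caps B=1 W=0
Move 11: B@(0,1) -> caps B=1 W=0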